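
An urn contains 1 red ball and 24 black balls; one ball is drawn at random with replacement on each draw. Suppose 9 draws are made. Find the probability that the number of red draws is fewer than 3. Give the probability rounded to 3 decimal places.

0.996

X ~ Binomial(9, 0.04); P(X ≤ 2) = Σ C(9,k) p^k (1−p)^(9−k) over k:
  k=0: C(9,0)·0.04^0·0.96^9 = 0.69253
  k=1: C(9,1)·0.04^1·0.96^8 = 0.25970
  k=2: C(9,2)·0.04^2·0.96^7 = 0.04328
Total = 0.99552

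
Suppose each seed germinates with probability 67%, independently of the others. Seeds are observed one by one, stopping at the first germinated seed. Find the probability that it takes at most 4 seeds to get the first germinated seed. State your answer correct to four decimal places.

0.9881

Y = number of seeds to the first success; geometric, p = 0.67.
P(Y ≤ 4) = 1 − (1−p)^4 = 1 − 0.011859 = 0.988141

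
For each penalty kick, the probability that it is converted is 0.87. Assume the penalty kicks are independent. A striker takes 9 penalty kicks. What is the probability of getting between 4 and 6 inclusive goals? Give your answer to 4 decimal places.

0.1006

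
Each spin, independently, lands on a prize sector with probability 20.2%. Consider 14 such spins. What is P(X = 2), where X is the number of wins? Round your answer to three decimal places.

0.248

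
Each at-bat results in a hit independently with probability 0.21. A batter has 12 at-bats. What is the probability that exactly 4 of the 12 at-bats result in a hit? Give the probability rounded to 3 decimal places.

X ~ Binomial(n=12, p=0.21).
P(X=4) = C(12,4) · p^4 · (1−p)^8
= 495 · 0.0019448 · 0.15171 = 0.14605

0.146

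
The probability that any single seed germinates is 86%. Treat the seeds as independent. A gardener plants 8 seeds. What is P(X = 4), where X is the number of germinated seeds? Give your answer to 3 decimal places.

0.015

X ~ Binomial(n=8, p=0.86).
P(X=4) = C(8,4) · p^4 · (1−p)^4
= 70 · 0.54701 · 0.00038416 = 0.01471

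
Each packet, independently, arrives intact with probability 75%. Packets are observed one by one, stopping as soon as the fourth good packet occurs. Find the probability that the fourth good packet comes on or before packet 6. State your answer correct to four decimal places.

Finishing within 6 packets ⇔ at least 4 successes in the first 6. With X ~ Binomial(6, 0.75), P(Y ≤ 6) = 1 − P(X ≤ 3).
  k=0: C(6,0)·0.75^0·0.25^6 = 0.000244
  k=1: C(6,1)·0.75^1·0.25^5 = 0.004395
  k=2: C(6,2)·0.75^2·0.25^4 = 0.032959
  k=3: C(6,3)·0.75^3·0.25^3 = 0.131836
1 − 0.169434 = 0.830566

0.8306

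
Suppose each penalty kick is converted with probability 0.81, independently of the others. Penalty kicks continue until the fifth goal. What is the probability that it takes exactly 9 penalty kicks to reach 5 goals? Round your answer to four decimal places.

0.0318

Y = trial on which the fifth success occurs; negative binomial, r=5, p=0.81.
P(Y=9) = C(8,4) · p^5 · (1−p)^4
= 70 · 0.34868 · 0.0013032 = 0.031808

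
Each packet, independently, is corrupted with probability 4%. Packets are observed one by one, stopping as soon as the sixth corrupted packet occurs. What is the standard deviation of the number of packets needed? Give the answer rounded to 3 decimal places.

Y = total packets until the sixth success; negative binomial with r=6, p=0.04.
SD(Y) = √[r(1−p)/p²] = √(3600.00000) = 60.00000

60.000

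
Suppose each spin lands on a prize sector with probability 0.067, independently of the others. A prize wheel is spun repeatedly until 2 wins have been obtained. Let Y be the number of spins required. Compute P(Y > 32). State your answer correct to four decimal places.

Needing more than 32 spins ⇔ fewer than 2 successes in the first 32. With X ~ Binomial(32, 0.067), P(Y > 32) = P(X ≤ 1).
  k=0: C(32,0)·0.067^0·0.933^32 = 0.108696
  k=1: C(32,1)·0.067^1·0.933^31 = 0.249779
P(X ≤ 1) = 0.358475

0.3585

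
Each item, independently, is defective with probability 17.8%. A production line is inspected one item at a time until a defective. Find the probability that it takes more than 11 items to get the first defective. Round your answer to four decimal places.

0.1158

Y = number of items to the first success; geometric, p = 0.178.
P(Y > 11) = P(first 11 all fail) = (1−p)^11 = 0.115768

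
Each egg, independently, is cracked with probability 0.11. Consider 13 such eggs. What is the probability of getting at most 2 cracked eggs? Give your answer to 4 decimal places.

0.8349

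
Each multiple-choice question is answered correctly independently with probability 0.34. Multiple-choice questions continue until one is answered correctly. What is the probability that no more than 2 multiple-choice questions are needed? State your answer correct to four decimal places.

0.5644

Y = number of multiple-choice questions to the first success; geometric, p = 0.34.
P(Y ≤ 2) = 1 − (1−p)^2 = 1 − 0.435600 = 0.564400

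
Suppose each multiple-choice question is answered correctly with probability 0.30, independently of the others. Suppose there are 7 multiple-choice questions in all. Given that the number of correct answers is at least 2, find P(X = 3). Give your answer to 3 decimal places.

0.338

X ~ Binomial(7, 0.30). Want P(X=3 | X≥2) = P(X=3) / P(X≥2).
P(X=3) = C(7,3)·0.30^3·0.70^4 = 0.22689
P(X≥2) = 1 − 0.08235 − 0.24706 = 0.67058
Ratio = 0.22689 / 0.67058 = 0.33835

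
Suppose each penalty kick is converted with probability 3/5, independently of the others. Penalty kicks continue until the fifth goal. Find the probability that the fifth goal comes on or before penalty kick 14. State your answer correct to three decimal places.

0.982

Finishing within 14 penalty kicks ⇔ at least 5 successes in the first 14. With X ~ Binomial(14, 0.60), P(Y ≤ 14) = 1 − P(X ≤ 4).
  k=0: C(14,0)·0.60^0·0.40^14 = 0.00000
  k=1: C(14,1)·0.60^1·0.40^13 = 0.00006
  k=2: C(14,2)·0.60^2·0.40^12 = 0.00055
  k=3: C(14,3)·0.60^3·0.40^11 = 0.00330
  k=4: C(14,4)·0.60^4·0.40^10 = 0.01360
1 − 0.01751 = 0.98249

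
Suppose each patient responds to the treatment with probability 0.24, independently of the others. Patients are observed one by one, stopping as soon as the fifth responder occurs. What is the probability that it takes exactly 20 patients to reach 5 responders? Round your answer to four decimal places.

0.0503

Y = trial on which the fifth success occurs; negative binomial, r=5, p=0.24.
P(Y=20) = C(19,4) · p^5 · (1−p)^15
= 3876 · 0.00079626 · 0.016301 = 0.050309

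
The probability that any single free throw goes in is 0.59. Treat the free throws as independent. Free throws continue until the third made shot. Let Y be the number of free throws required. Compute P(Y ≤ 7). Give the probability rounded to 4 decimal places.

0.8937

Finishing within 7 free throws ⇔ at least 3 successes in the first 7. With X ~ Binomial(7, 0.59), P(Y ≤ 7) = 1 − P(X ≤ 2).
  k=0: C(7,0)·0.59^0·0.41^7 = 0.001948
  k=1: C(7,1)·0.59^1·0.41^6 = 0.019618
  k=2: C(7,2)·0.59^2·0.41^5 = 0.084692
1 − 0.106258 = 0.893742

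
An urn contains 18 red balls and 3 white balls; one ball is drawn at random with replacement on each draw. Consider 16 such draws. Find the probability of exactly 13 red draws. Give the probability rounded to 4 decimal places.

0.2201

X ~ Binomial(n=16, p=0.857143).
P(X=13) = C(16,13) · p^13 · (1−p)^3
= 560 · 0.1348 · 0.0029155 = 0.220083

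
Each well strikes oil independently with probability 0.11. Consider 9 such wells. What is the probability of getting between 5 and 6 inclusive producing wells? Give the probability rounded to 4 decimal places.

0.0014

X ~ Binomial(9, 0.11); P(5 ≤ X ≤ 6) = Σ C(9,k) p^k (1−p)^(9−k) over k:
  k=5: C(9,5)·0.11^5·0.89^4 = 0.001273
  k=6: C(9,6)·0.11^6·0.89^3 = 0.000105
Total = 0.001378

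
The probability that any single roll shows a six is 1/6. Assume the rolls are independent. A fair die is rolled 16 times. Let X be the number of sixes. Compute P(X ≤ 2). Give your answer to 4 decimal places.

0.4868

X ~ Binomial(16, 0.166667); P(X ≤ 2) = Σ C(16,k) p^k (1−p)^(16−k) over k:
  k=0: C(16,0)·0.166667^0·0.833333^16 = 0.054088
  k=1: C(16,1)·0.166667^1·0.833333^15 = 0.173081
  k=2: C(16,2)·0.166667^2·0.833333^14 = 0.259622
Total = 0.486791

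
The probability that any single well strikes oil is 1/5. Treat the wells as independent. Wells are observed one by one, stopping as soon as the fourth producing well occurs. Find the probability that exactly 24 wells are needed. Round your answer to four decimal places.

0.0327

Y = trial on which the fourth success occurs; negative binomial, r=4, p=0.20.
P(Y=24) = C(23,3) · p^4 · (1−p)^20
= 1771 · 0.0016 · 0.011529 = 0.032669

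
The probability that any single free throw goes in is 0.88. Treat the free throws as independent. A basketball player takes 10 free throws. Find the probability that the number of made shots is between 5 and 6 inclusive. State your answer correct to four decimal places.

0.0235

X ~ Binomial(10, 0.88); P(5 ≤ X ≤ 6) = Σ C(10,k) p^k (1−p)^(10−k) over k:
  k=5: C(10,5)·0.88^5·0.12^5 = 0.003309
  k=6: C(10,6)·0.88^6·0.12^4 = 0.020223
Total = 0.023532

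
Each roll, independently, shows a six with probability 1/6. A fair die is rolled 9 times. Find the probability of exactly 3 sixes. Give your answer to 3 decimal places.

X ~ Binomial(n=9, p=0.166667).
P(X=3) = C(9,3) · p^3 · (1−p)^6
= 84 · 0.0046296 · 0.3349 = 0.13024

0.130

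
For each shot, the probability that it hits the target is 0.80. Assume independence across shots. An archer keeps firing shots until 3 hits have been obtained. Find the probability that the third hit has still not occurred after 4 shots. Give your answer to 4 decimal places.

Needing more than 4 shots ⇔ fewer than 3 successes in the first 4. With X ~ Binomial(4, 0.80), P(Y > 4) = P(X ≤ 2).
  k=0: C(4,0)·0.80^0·0.20^4 = 0.001600
  k=1: C(4,1)·0.80^1·0.20^3 = 0.025600
  k=2: C(4,2)·0.80^2·0.20^2 = 0.153600
P(X ≤ 2) = 0.180800

0.1808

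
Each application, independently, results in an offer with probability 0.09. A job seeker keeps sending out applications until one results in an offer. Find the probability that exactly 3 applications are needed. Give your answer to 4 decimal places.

Geometric (trials to first success), p = 0.09.
P(Y = 3) = (1−p)^2 · p = 0.8281 · 0.09 = 0.074529

0.0745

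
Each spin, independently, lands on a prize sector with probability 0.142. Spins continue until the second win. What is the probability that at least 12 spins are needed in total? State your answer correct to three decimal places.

Needing more than 11 spins ⇔ fewer than 2 successes in the first 11. With X ~ Binomial(11, 0.142), P(Y > 11) = P(X ≤ 1).
  k=0: C(11,0)·0.142^0·0.858^11 = 0.18551
  k=1: C(11,1)·0.142^1·0.858^10 = 0.33772
P(X ≤ 1) = 0.52322

0.523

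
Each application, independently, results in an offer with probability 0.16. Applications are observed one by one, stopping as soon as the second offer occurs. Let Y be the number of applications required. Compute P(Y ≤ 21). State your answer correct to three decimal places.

0.872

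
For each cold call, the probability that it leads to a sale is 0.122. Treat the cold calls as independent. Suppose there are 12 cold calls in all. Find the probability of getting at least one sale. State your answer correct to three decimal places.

0.790

P(at least one) = 1 − P(none) = 1 − (1 − 0.122)^12
= 1 − 0.20986 = 0.79014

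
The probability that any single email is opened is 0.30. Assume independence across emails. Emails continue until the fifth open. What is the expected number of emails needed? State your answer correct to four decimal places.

Y = total emails until the fifth success; negative binomial with r=5, p=0.30.
E[Y] = r / p = 5 / 0.30 = 16.666667

16.6667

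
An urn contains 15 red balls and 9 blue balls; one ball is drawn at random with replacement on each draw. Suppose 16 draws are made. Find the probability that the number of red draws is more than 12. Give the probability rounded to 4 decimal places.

X ~ Binomial(16, 0.625); P(X ≥ 13) = Σ C(16,k) p^k (1−p)^(16−k) over k:
  k=13: C(16,13)·0.625^13·0.375^3 = 0.065573
  k=14: C(16,14)·0.625^14·0.375^2 = 0.023419
  k=15: C(16,15)·0.625^15·0.375^1 = 0.005204
  k=16: C(16,16)·0.625^16·0.375^0 = 0.000542
Total = 0.094738

0.0947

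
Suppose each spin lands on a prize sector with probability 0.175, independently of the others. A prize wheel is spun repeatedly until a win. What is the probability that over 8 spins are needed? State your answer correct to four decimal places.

Y = number of spins to the first success; geometric, p = 0.175.
P(Y > 8) = P(first 8 all fail) = (1−p)^8 = 0.214601

0.2146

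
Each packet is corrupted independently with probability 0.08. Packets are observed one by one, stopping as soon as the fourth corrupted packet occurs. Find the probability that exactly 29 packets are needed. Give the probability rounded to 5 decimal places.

Y = trial on which the fourth success occurs; negative binomial, r=4, p=0.08.
P(Y=29) = C(28,3) · p^4 · (1−p)^25
= 3276 · 4.096e-05 · 0.12436 = 0.0166878

0.01669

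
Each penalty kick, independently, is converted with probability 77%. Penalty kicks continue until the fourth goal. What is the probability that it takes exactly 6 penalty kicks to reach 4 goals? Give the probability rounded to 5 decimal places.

Y = trial on which the fourth success occurs; negative binomial, r=4, p=0.77.
P(Y=6) = C(5,3) · p^4 · (1−p)^2
= 10 · 0.35153 · 0.0529 = 0.1859596

0.18596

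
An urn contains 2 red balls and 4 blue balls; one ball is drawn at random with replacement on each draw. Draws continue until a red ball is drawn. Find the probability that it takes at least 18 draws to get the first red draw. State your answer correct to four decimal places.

0.0010

Y = number of draws to the first success; geometric, p = 0.333333.
P(Y > 17) = P(first 17 all fail) = (1−p)^17 = 0.001015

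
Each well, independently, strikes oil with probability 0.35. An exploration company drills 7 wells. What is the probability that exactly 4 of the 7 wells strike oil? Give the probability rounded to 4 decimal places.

0.1442

X ~ Binomial(n=7, p=0.35).
P(X=4) = C(7,4) · p^4 · (1−p)^3
= 35 · 0.015006 · 0.27463 = 0.144238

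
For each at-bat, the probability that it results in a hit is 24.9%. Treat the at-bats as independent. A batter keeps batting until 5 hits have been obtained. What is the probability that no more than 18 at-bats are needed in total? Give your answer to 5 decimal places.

0.47735

Finishing within 18 at-bats ⇔ at least 5 successes in the first 18. With X ~ Binomial(18, 0.249), P(Y ≤ 18) = 1 − P(X ≤ 4).
  k=0: C(18,0)·0.249^0·0.751^18 = 0.0057746
  k=1: C(18,1)·0.249^1·0.751^17 = 0.0344628
  k=2: C(18,2)·0.249^2·0.751^16 = 0.0971246
  k=3: C(18,3)·0.249^3·0.751^15 = 0.1717462
  k=4: C(18,4)·0.249^4·0.751^14 = 0.2135394
1 − 0.5226476 = 0.4773524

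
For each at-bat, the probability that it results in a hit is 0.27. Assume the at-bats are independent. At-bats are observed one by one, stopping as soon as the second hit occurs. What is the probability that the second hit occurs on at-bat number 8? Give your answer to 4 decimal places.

Y = trial on which the second success occurs; negative binomial, r=2, p=0.27.
P(Y=8) = C(7,1) · p^2 · (1−p)^6
= 7 · 0.0729 · 0.15133 = 0.077226

0.0772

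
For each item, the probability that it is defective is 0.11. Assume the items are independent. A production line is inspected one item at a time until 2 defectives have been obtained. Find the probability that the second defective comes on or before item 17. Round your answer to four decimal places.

0.5723

Finishing within 17 items ⇔ at least 2 successes in the first 17. With X ~ Binomial(17, 0.11), P(Y ≤ 17) = 1 − P(X ≤ 1).
  k=0: C(17,0)·0.11^0·0.89^17 = 0.137921
  k=1: C(17,1)·0.11^1·0.89^16 = 0.289789
1 − 0.427710 = 0.572290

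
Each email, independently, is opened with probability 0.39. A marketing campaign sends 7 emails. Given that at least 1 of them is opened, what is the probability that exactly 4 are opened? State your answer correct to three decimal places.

X ~ Binomial(7, 0.39). Want P(X=4 | X≥1) = P(X=4) / P(X≥1).
P(X=4) = C(7,4)·0.39^4·0.61^3 = 0.18379
P(X≥1) = 1 − 0.03143 = 0.96857
Ratio = 0.18379 / 0.96857 = 0.18975

0.190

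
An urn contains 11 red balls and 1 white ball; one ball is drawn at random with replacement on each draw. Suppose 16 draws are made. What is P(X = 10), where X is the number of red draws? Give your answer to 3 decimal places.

X ~ Binomial(n=16, p=0.916667).
P(X=10) = C(16,10) · p^10 · (1−p)^6
= 8008 · 0.4189 · 3.349e-07 = 0.00112

0.001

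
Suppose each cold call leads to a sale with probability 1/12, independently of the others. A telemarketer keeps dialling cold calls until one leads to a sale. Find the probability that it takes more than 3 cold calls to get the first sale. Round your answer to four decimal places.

Y = number of cold calls to the first success; geometric, p = 0.083333.
P(Y > 3) = P(first 3 all fail) = (1−p)^3 = 0.770255

0.7703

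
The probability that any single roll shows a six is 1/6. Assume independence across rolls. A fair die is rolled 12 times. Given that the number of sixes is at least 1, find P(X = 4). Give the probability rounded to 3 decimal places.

0.100

X ~ Binomial(12, 0.166667). Want P(X=4 | X≥1) = P(X=4) / P(X≥1).
P(X=4) = C(12,4)·0.166667^4·0.833333^8 = 0.08883
P(X≥1) = 1 − 0.11216 = 0.88784
Ratio = 0.08883 / 0.88784 = 0.10005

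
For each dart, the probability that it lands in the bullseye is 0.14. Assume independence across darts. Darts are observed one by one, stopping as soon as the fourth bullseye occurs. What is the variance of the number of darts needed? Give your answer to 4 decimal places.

Y = total darts until the fourth success; negative binomial with r=4, p=0.14.
Var(Y) = r(1−p)/p² = 4·0.86 / 0.14² = 175.510204

175.5102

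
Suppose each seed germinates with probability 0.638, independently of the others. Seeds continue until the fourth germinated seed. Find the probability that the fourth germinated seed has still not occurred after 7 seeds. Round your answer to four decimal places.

Needing more than 7 seeds ⇔ fewer than 4 successes in the first 7. With X ~ Binomial(7, 0.638), P(Y > 7) = P(X ≤ 3).
  k=0: C(7,0)·0.638^0·0.362^7 = 0.000815
  k=1: C(7,1)·0.638^1·0.362^6 = 0.010050
  k=2: C(7,2)·0.638^2·0.362^5 = 0.053138
  k=3: C(7,3)·0.638^3·0.362^4 = 0.156086
P(X ≤ 3) = 0.220089

0.2201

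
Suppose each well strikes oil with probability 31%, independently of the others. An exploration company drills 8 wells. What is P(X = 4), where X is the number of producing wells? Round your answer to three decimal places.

0.147

X ~ Binomial(n=8, p=0.31).
P(X=4) = C(8,4) · p^4 · (1−p)^4
= 70 · 0.0092352 · 0.22667 = 0.14653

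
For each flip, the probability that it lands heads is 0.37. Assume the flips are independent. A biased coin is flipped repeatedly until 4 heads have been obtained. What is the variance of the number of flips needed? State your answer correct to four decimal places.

Y = total flips until the fourth success; negative binomial with r=4, p=0.37.
Var(Y) = r(1−p)/p² = 4·0.63 / 0.37² = 18.407597

18.4076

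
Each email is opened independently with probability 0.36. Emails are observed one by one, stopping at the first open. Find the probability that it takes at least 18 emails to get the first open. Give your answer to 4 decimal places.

Y = number of emails to the first success; geometric, p = 0.36.
P(Y > 17) = P(first 17 all fail) = (1−p)^17 = 0.000507

0.0005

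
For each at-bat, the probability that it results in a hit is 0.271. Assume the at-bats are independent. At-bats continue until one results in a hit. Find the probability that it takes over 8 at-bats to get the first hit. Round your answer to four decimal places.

0.0798

Y = number of at-bats to the first success; geometric, p = 0.271.
P(Y > 8) = P(first 8 all fail) = (1−p)^8 = 0.079766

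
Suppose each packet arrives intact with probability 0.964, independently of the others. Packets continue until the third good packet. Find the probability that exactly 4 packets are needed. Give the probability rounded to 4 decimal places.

0.0968

Y = trial on which the third success occurs; negative binomial, r=3, p=0.964.
P(Y=4) = C(3,2) · p^3 · (1−p)^1
= 3 · 0.89584 · 0.036 = 0.096751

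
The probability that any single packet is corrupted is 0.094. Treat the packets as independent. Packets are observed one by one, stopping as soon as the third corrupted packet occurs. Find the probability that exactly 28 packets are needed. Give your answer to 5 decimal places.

Y = trial on which the third success occurs; negative binomial, r=3, p=0.094.
P(Y=28) = C(27,2) · p^3 · (1−p)^25
= 351 · 0.00083058 · 0.084763 = 0.0247113

0.02471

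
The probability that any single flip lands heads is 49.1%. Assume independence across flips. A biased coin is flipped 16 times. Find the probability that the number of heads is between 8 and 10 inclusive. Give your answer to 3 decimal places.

0.477

X ~ Binomial(16, 0.491); P(8 ≤ X ≤ 10) = Σ C(16,k) p^k (1−p)^(16−k) over k:
  k=8: C(16,8)·0.491^8·0.509^8 = 0.19587
  k=9: C(16,9)·0.491^9·0.509^7 = 0.16795
  k=10: C(16,10)·0.491^10·0.509^6 = 0.11341
Total = 0.47723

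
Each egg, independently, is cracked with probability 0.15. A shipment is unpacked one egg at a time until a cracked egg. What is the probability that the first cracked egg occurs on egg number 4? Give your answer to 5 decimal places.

Geometric (trials to first success), p = 0.15.
P(Y = 4) = (1−p)^3 · p = 0.61413 · 0.15 = 0.0921187

0.09212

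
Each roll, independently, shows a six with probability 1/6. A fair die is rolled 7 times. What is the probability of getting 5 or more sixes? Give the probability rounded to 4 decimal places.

0.0020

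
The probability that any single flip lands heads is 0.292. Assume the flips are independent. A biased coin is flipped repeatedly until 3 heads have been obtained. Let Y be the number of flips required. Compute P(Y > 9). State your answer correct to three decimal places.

0.484

Needing more than 9 flips ⇔ fewer than 3 successes in the first 9. With X ~ Binomial(9, 0.292), P(Y > 9) = P(X ≤ 2).
  k=0: C(9,0)·0.292^0·0.708^9 = 0.04470
  k=1: C(9,1)·0.292^1·0.708^8 = 0.16592
  k=2: C(9,2)·0.292^2·0.708^7 = 0.27372
P(X ≤ 2) = 0.48433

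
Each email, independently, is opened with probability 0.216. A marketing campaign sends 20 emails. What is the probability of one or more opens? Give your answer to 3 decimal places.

0.992

P(at least one) = 1 − P(none) = 1 − (1 − 0.216)^20
= 1 − 0.00770 = 0.99230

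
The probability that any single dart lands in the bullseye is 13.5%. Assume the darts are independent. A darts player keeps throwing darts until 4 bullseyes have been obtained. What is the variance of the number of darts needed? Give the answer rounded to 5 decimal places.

Y = total darts until the fourth success; negative binomial with r=4, p=0.135.
Var(Y) = r(1−p)/p² = 4·0.865 / 0.135² = 189.8491084

189.84911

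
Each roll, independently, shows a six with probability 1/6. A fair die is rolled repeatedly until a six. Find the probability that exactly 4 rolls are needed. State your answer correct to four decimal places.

0.0965

Geometric (trials to first success), p = 0.166667.
P(Y = 4) = (1−p)^3 · p = 0.5787 · 0.166667 = 0.096451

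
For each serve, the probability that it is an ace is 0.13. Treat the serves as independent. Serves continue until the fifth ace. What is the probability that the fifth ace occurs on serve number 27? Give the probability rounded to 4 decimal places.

Y = trial on which the fifth success occurs; negative binomial, r=5, p=0.13.
P(Y=27) = C(26,4) · p^5 · (1−p)^22
= 14950 · 3.7129e-05 · 0.046711 = 0.025929

0.0259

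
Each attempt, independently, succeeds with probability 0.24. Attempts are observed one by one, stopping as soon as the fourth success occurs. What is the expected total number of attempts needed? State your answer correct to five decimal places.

16.66667

Y = total attempts until the fourth success; negative binomial with r=4, p=0.24.
E[Y] = r / p = 4 / 0.24 = 16.6666667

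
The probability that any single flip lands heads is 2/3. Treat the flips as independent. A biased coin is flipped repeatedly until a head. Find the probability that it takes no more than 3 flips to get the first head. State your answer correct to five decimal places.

Y = number of flips to the first success; geometric, p = 0.666667.
P(Y ≤ 3) = 1 − (1−p)^3 = 1 − 0.0370370 = 0.9629630

0.96296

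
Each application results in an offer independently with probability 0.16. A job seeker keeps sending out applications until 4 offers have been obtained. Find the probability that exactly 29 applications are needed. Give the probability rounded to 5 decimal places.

0.02747

Y = trial on which the fourth success occurs; negative binomial, r=4, p=0.16.
P(Y=29) = C(28,3) · p^4 · (1−p)^25
= 3276 · 0.00065536 · 0.012793 = 0.0274667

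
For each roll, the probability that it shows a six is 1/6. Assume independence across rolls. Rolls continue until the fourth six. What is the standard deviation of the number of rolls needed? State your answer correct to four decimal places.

Y = total rolls until the fourth success; negative binomial with r=4, p=0.166667.
SD(Y) = √[r(1−p)/p²] = √(120.000000) = 10.954451

10.9545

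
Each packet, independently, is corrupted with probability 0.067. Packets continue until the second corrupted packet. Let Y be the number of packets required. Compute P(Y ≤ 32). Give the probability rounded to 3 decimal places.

Finishing within 32 packets ⇔ at least 2 successes in the first 32. With X ~ Binomial(32, 0.067), P(Y ≤ 32) = 1 − P(X ≤ 1).
  k=0: C(32,0)·0.067^0·0.933^32 = 0.10870
  k=1: C(32,1)·0.067^1·0.933^31 = 0.24978
1 − 0.35847 = 0.64153

0.642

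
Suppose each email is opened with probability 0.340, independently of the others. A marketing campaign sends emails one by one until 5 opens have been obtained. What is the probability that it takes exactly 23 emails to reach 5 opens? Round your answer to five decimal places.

0.01877

Y = trial on which the fifth success occurs; negative binomial, r=5, p=0.34.
P(Y=23) = C(22,4) · p^5 · (1−p)^18
= 7315 · 0.0045435 · 0.00056466 = 0.0187672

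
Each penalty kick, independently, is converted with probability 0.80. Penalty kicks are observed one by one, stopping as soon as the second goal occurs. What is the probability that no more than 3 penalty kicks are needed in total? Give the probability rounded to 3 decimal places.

Finishing within 3 penalty kicks ⇔ at least 2 successes in the first 3. With X ~ Binomial(3, 0.80), P(Y ≤ 3) = 1 − P(X ≤ 1).
  k=0: C(3,0)·0.80^0·0.20^3 = 0.00800
  k=1: C(3,1)·0.80^1·0.20^2 = 0.09600
1 − 0.10400 = 0.89600

0.896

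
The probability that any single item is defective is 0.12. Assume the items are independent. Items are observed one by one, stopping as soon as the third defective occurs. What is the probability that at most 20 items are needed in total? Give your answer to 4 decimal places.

Finishing within 20 items ⇔ at least 3 successes in the first 20. With X ~ Binomial(20, 0.12), P(Y ≤ 20) = 1 − P(X ≤ 2).
  k=0: C(20,0)·0.12^0·0.88^20 = 0.077563
  k=1: C(20,1)·0.12^1·0.88^19 = 0.211535
  k=2: C(20,2)·0.12^2·0.88^18 = 0.274034
1 − 0.563132 = 0.436868

0.4369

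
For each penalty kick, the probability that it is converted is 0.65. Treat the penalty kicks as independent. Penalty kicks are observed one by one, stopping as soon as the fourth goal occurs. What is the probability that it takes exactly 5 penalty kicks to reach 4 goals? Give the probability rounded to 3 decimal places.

Y = trial on which the fourth success occurs; negative binomial, r=4, p=0.65.
P(Y=5) = C(4,3) · p^4 · (1−p)^1
= 4 · 0.17851 · 0.35 = 0.24991

0.250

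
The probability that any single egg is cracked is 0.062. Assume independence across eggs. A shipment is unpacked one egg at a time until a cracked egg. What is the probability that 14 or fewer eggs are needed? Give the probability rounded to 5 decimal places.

Y = number of eggs to the first success; geometric, p = 0.062.
P(Y ≤ 14) = 1 − (1−p)^14 = 1 − 0.4081687 = 0.5918313

0.59183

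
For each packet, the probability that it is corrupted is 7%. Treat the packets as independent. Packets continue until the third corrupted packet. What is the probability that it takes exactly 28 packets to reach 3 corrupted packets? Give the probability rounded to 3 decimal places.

Y = trial on which the third success occurs; negative binomial, r=3, p=0.07.
P(Y=28) = C(27,2) · p^3 · (1−p)^25
= 351 · 0.000343 · 0.16296 = 0.01962

0.020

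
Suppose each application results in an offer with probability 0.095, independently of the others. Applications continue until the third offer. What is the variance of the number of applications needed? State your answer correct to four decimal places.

Y = total applications until the third success; negative binomial with r=3, p=0.095.
Var(Y) = r(1−p)/p² = 3·0.905 / 0.095² = 300.831025

300.8310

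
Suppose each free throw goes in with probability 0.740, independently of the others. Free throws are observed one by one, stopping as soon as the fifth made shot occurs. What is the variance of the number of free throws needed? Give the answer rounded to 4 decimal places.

2.3740

Y = total free throws until the fifth success; negative binomial with r=5, p=0.74.
Var(Y) = r(1−p)/p² = 5·0.26 / 0.74² = 2.373996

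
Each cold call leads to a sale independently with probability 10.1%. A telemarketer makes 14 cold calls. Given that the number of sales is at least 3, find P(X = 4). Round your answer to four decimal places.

0.2220

X ~ Binomial(14, 0.101). Want P(X=4 | X≥3) = P(X=4) / P(X≥3).
P(X=4) = C(14,4)·0.101^4·0.899^10 = 0.035918
P(X≥3) = 1 − 0.225235 − 0.354263 − 0.258702 = 0.161800
Ratio = 0.035918 / 0.161800 = 0.221992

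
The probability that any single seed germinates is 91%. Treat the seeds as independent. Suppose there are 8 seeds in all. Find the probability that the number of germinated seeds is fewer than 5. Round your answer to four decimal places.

X ~ Binomial(8, 0.91); P(X ≤ 4) = Σ C(8,k) p^k (1−p)^(8−k) over k:
  k=0: C(8,0)·0.91^0·0.09^8 = 0.000000
  k=1: C(8,1)·0.91^1·0.09^7 = 0.000000
  k=2: C(8,2)·0.91^2·0.09^6 = 0.000012
  k=3: C(8,3)·0.91^3·0.09^5 = 0.000249
  k=4: C(8,4)·0.91^4·0.09^4 = 0.003149
Total = 0.003411

0.0034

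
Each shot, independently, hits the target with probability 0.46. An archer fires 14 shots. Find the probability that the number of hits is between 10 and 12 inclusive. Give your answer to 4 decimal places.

X ~ Binomial(14, 0.46); P(10 ≤ X ≤ 12) = Σ C(14,k) p^k (1−p)^(14−k) over k:
  k=10: C(14,10)·0.46^10·0.54^4 = 0.036107
  k=11: C(14,11)·0.46^11·0.54^3 = 0.011185
  k=12: C(14,12)·0.46^12·0.54^2 = 0.002382
Total = 0.049673

0.0497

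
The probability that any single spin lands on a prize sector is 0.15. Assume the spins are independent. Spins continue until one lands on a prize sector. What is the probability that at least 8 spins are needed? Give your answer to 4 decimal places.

0.3206

Y = number of spins to the first success; geometric, p = 0.15.
P(Y > 7) = P(first 7 all fail) = (1−p)^7 = 0.320577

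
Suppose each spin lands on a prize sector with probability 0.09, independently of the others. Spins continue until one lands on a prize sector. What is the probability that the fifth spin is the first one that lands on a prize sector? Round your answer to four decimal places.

Geometric (trials to first success), p = 0.09.
P(Y = 5) = (1−p)^4 · p = 0.68575 · 0.09 = 0.061717

0.0617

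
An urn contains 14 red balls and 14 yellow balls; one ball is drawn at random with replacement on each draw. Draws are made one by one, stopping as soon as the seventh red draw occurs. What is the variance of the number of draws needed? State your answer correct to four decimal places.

Y = total draws until the seventh success; negative binomial with r=7, p=0.50.
Var(Y) = r(1−p)/p² = 7·0.50 / 0.50² = 14.000000

14.0000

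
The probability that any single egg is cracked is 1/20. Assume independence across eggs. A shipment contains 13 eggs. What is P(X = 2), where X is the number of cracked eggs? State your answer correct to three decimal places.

X ~ Binomial(n=13, p=0.05).
P(X=2) = C(13,2) · p^2 · (1−p)^11
= 78 · 0.0025 · 0.5688 = 0.11092

0.111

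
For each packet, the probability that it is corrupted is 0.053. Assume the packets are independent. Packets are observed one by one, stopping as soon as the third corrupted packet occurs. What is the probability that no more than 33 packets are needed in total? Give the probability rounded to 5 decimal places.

Finishing within 33 packets ⇔ at least 3 successes in the first 33. With X ~ Binomial(33, 0.053), P(Y ≤ 33) = 1 − P(X ≤ 2).
  k=0: C(33,0)·0.053^0·0.947^33 = 0.1657866
  k=1: C(33,1)·0.053^1·0.947^32 = 0.3061887
  k=2: C(33,2)·0.053^2·0.947^31 = 0.2741795
1 − 0.7461548 = 0.2538452

0.25385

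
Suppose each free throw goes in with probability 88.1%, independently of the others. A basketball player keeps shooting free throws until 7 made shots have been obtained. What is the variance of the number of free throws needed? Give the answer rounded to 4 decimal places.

1.0732

Y = total free throws until the seventh success; negative binomial with r=7, p=0.881.
Var(Y) = r(1−p)/p² = 7·0.119 / 0.881² = 1.073231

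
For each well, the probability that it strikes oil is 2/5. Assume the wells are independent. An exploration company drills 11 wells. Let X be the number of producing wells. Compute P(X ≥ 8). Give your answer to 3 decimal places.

X ~ Binomial(11, 0.40); P(X ≥ 8) = Σ C(11,k) p^k (1−p)^(11−k) over k:
  k=8: C(11,8)·0.40^8·0.60^3 = 0.02336
  k=9: C(11,9)·0.40^9·0.60^2 = 0.00519
  k=10: C(11,10)·0.40^10·0.60^1 = 0.00069
  k=11: C(11,11)·0.40^11·0.60^0 = 0.00004
Total = 0.02928

0.029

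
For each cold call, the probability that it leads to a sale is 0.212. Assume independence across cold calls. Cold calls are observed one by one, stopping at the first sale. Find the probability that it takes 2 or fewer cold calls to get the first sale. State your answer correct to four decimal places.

Y = number of cold calls to the first success; geometric, p = 0.212.
P(Y ≤ 2) = 1 − (1−p)^2 = 1 − 0.620944 = 0.379056

0.3791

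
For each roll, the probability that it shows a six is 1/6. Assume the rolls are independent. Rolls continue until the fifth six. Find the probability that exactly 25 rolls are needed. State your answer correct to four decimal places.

0.0356

Y = trial on which the fifth success occurs; negative binomial, r=5, p=0.166667.
P(Y=25) = C(24,4) · p^5 · (1−p)^20
= 10626 · 0.0001286 · 0.026084 = 0.035644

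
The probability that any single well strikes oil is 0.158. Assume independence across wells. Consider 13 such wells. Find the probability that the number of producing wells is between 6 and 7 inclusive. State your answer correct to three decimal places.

0.010

X ~ Binomial(13, 0.158); P(6 ≤ X ≤ 7) = Σ C(13,k) p^k (1−p)^(13−k) over k:
  k=6: C(13,6)·0.158^6·0.842^7 = 0.00801
  k=7: C(13,7)·0.158^7·0.842^6 = 0.00150
Total = 0.00951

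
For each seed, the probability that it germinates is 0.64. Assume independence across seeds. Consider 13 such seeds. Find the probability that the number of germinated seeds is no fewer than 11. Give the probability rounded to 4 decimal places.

X ~ Binomial(13, 0.64); P(X ≥ 11) = Σ C(13,k) p^k (1−p)^(13−k) over k:
  k=11: C(13,11)·0.64^11·0.36^2 = 0.074590
  k=12: C(13,12)·0.64^12·0.36^1 = 0.022101
  k=13: C(13,13)·0.64^13·0.36^0 = 0.003022
Total = 0.099713

0.0997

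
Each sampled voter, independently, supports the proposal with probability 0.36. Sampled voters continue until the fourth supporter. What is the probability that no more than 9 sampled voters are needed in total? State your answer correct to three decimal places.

0.416

Finishing within 9 sampled voters ⇔ at least 4 successes in the first 9. With X ~ Binomial(9, 0.36), P(Y ≤ 9) = 1 − P(X ≤ 3).
  k=0: C(9,0)·0.36^0·0.64^9 = 0.01801
  k=1: C(9,1)·0.36^1·0.64^8 = 0.09120
  k=2: C(9,2)·0.36^2·0.64^7 = 0.20520
  k=3: C(9,3)·0.36^3·0.64^6 = 0.26932
1 − 0.58373 = 0.41627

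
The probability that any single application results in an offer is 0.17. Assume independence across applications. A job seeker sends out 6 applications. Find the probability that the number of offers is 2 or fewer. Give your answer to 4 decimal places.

0.9345

X ~ Binomial(6, 0.17); P(X ≤ 2) = Σ C(6,k) p^k (1−p)^(6−k) over k:
  k=0: C(6,0)·0.17^0·0.83^6 = 0.326940
  k=1: C(6,1)·0.17^1·0.83^5 = 0.401782
  k=2: C(6,2)·0.17^2·0.83^4 = 0.205732
Total = 0.934454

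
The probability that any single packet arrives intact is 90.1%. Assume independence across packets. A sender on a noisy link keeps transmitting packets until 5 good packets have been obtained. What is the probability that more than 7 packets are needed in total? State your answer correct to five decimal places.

0.02501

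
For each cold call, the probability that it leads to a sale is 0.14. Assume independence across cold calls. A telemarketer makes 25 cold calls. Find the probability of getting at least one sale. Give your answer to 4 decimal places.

0.9770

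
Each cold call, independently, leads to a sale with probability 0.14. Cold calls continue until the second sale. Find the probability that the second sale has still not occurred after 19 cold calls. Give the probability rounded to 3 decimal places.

Needing more than 19 cold calls ⇔ fewer than 2 successes in the first 19. With X ~ Binomial(19, 0.14), P(Y > 19) = P(X ≤ 1).
  k=0: C(19,0)·0.14^0·0.86^19 = 0.05695
  k=1: C(19,1)·0.14^1·0.86^18 = 0.17614
P(X ≤ 1) = 0.23309

0.233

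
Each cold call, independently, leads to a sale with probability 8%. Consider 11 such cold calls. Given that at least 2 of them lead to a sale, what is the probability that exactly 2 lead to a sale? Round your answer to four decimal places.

0.7620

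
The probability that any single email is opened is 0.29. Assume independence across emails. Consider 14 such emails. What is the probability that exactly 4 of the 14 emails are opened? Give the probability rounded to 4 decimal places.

0.2305

X ~ Binomial(n=14, p=0.29).
P(X=4) = C(14,4) · p^4 · (1−p)^10
= 1001 · 0.0070728 · 0.032552 = 0.230467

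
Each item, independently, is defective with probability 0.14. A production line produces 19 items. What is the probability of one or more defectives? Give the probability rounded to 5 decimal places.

P(at least one) = 1 − P(none) = 1 − (1 − 0.14)^19
= 1 − 0.0569470 = 0.9430530

0.94305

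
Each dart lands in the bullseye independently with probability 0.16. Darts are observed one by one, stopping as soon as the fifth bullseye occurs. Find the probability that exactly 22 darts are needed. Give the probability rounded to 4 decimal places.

Y = trial on which the fifth success occurs; negative binomial, r=5, p=0.16.
P(Y=22) = C(21,4) · p^5 · (1−p)^17
= 5985 · 0.00010486 · 0.051612 = 0.032390

0.0324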